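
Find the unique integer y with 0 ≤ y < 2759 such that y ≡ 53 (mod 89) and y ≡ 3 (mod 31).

89⁻¹ mod 31: 89*23 ≡ 1 (mod 31), so 89⁻¹ ≡ 23.
y = 53 + 89*((3 − 53)*23 mod 31) = 53 + 89*28 = 2545.
Check: 2545 mod 89 = 53, 2545 mod 31 = 3. ✓

2545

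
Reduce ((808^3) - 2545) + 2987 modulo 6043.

(808)^3 ≡ 2513 (mod 6043)
2513 - 2545 = -32 ≡ 6011 (mod 6043)
6011 + 2987 = 8998 ≡ 2955 (mod 6043)

2955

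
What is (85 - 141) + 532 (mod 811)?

476

85 - 141 = -56 ≡ 755 (mod 811)
755 + 532 = 1287 ≡ 476 (mod 811)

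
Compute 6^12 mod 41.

6^1 ≡ 6 (mod 41)
6^2 ≡ 6^2 = 36 (mod 41)
6^4 ≡ 36^2 = 1296 ≡ 25 (mod 41)
6^8 ≡ 25^2 = 625 ≡ 10 (mod 41)
6^12 = 6^8 · 6^4 ≡ 10 · 25 (mod 41).
10 · 25 = 250 ≡ 4 (mod 41).

4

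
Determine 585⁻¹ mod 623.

541

623 = 1×585 + 38
585 = 15×38 + 15
38 = 2×15 + 8
15 = 1×8 + 7
8 = 1×7 + 1
7 = 7×1 + 0
gcd(585, 623) = 1, so the inverse exists.
Back-substitute for 1:
1 = 1×8 − 1×7
  = −1×15 + 2×8
  = 2×38 − 5×15
  = −5×585 + 77×38
  = 77×623 − 82×585
So 585⁻¹ ≡ −82 ≡ 541 (mod 623).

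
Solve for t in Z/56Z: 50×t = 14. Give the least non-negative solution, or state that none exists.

gcd(50, 56) = 2, and 2 | 14, so solutions exist.
Divide through by 2: 25×t mod 28 = 7.
25⁻¹ ≡ 9 (mod 28).
t ≡ 9×7 ≡ 7 (mod 28).
The smallest non-negative solution is t = 7.

7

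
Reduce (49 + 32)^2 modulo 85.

49 + 32 = 81
(81)^2 ≡ 16 (mod 85)

16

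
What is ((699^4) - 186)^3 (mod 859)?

(699)^4 ≡ 553 (mod 859)
553 - 186 = 367
(367)^3 ≡ 567 (mod 859)

567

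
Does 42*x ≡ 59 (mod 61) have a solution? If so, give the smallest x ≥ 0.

gcd(42, 61) = 1, so a unique solution mod 61 exists.
42⁻¹ ≡ 16 (mod 61).
x ≡ 16*59 ≡ 29 (mod 61).

29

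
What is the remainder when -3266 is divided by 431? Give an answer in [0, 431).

-3266 = -8×431 + 182, so -3266 ≡ 182 (mod 431).

182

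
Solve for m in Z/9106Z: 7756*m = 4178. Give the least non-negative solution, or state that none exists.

gcd(7756, 9106) = 2, and 2 | 4178, so solutions exist.
Divide through by 2: 3878*m = 2089 (mod 4553).
3878⁻¹ ≡ 3150 (mod 4553).
m ≡ 3150*2089 ≡ 1265 (mod 4553).
The smallest non-negative solution is m = 1265.

1265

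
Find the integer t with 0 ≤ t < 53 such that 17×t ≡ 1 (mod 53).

25

53 = 3*17 + 2
17 = 8*2 + 1
2 = 2*1 + 0
gcd(17, 53) = 1, so the inverse exists.
Bézout: 1 = −8*53 + 25*17.
So 17⁻¹ ≡ 25 (mod 53).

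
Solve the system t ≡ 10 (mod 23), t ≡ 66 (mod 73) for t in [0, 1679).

23⁻¹ mod 73: 23*54 ≡ 1 (mod 73), so 23⁻¹ ≡ 54.
t = 10 + 23*((66 − 10)*54 mod 73) = 10 + 23*31 = 723.
Check: 723 mod 23 = 10, 723 mod 73 = 66. ✓

723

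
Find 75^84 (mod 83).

75^1 ≡ 75 (mod 83)
75^2 ≡ 75^2 = 5625 ≡ 64 (mod 83)
75^4 ≡ 64^2 = 4096 ≡ 29 (mod 83)
75^8 ≡ 29^2 = 841 ≡ 11 (mod 83)
75^16 ≡ 11^2 = 121 ≡ 38 (mod 83)
75^32 ≡ 38^2 = 1444 ≡ 33 (mod 83)
75^64 ≡ 33^2 = 1089 ≡ 10 (mod 83)
75^84 = 75^64 * 75^16 * 75^4 ≡ 10 * 38 * 29 (mod 83).
Accumulate the product:
10 * 38 = 380 ≡ 48
48 * 29 = 1392 ≡ 64

64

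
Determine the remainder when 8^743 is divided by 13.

743 in binary is 1011100111, i.e. 743 = 512 + 128 + 64 + 32 + 4 + 2 + 1.
8^1 ≡ 8 (mod 13)
8^2 ≡ 8^2 = 64 ≡ 12 (mod 13)
8^4 ≡ 12^2 = 144 ≡ 1 (mod 13)
8^8 ≡ 1^2 = 1 (mod 13)
8^16 ≡ 1^2 = 1 (mod 13)
8^32 ≡ 1^2 = 1 (mod 13)
8^64 ≡ 1^2 = 1 (mod 13)
8^128 ≡ 1^2 = 1 (mod 13)
8^256 ≡ 1^2 = 1 (mod 13)
8^512 ≡ 1^2 = 1 (mod 13)
8^743 = 8^512 · 8^128 · 8^64 · 8^32 · 8^4 · 8^2 · 8^1 ≡ 1 · 1 · 1 · 1 · 1 · 12 · 8 (mod 13).
Accumulate the product:
1 · 1 = 1
1 · 1 = 1
1 · 1 = 1
1 · 1 = 1
1 · 12 = 12
12 · 8 = 96 ≡ 5

5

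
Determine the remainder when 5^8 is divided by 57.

Using repeated squaring:
5^1 ≡ 5 (mod 57)
5^2 ≡ 5^2 = 25 (mod 57)
5^4 ≡ 25^2 = 625 ≡ 55 (mod 57)
5^8 ≡ 55^2 = 3025 ≡ 4 (mod 57)
So 5^8 ≡ 4 (mod 57).

4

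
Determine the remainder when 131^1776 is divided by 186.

97

Using repeated squaring:
131^1 ≡ 131 (mod 186)
131^2 ≡ 131^2 = 17161 ≡ 49 (mod 186)
131^4 ≡ 49^2 = 2401 ≡ 169 (mod 186)
131^8 ≡ 169^2 = 28561 ≡ 103 (mod 186)
131^16 ≡ 103^2 = 10609 ≡ 7 (mod 186)
131^32 ≡ 7^2 = 49 (mod 186)
131^64 ≡ 49^2 = 2401 ≡ 169 (mod 186)
131^128 ≡ 169^2 = 28561 ≡ 103 (mod 186)
131^256 ≡ 103^2 = 10609 ≡ 7 (mod 186)
131^512 ≡ 7^2 = 49 (mod 186)
131^1024 ≡ 49^2 = 2401 ≡ 169 (mod 186)
131^1776 = 131^1024 * 131^512 * 131^128 * 131^64 * 131^32 * 131^16 ≡ 169 * 49 * 103 * 169 * 49 * 7 (mod 186).
Accumulate the product:
169 * 49 = 8281 ≡ 97
97 * 103 = 9991 ≡ 133
133 * 169 = 22477 ≡ 157
157 * 49 = 7693 ≡ 67
67 * 7 = 469 ≡ 97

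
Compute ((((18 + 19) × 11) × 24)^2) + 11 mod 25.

18 + 19 = 37 ≡ 12 (mod 25)
12 × 11 = 132 ≡ 7 (mod 25)
7 × 24 = 168 ≡ 18 (mod 25)
(18)^2 ≡ 24 (mod 25)
24 + 11 = 35 ≡ 10 (mod 25)

10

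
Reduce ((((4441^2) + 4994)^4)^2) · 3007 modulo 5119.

(4441)^2 ≡ 4093 (mod 5119)
4093 + 4994 = 9087 ≡ 3968 (mod 5119)
(3968)^4 ≡ 1243 (mod 5119)
(1243)^2 ≡ 4230 (mod 5119)
4230 · 3007 = 12719610 ≡ 4014 (mod 5119)

4014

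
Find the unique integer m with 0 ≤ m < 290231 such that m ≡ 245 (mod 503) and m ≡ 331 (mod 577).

54569

503⁻¹ mod 577: 503*538 ≡ 1 (mod 577), so 503⁻¹ ≡ 538.
m = 245 + 503*((331 − 245)*538 mod 577) = 245 + 503*108 = 54569.
Check: 54569 mod 503 = 245, 54569 mod 577 = 331. ✓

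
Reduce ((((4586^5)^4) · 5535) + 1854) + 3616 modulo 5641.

(4586)^5 ≡ 4012 (mod 5641)
(4012)^4 ≡ 3205 (mod 5641)
3205 · 5535 = 17739675 ≡ 4371 (mod 5641)
4371 + 1854 = 6225 ≡ 584 (mod 5641)
584 + 3616 = 4200

4200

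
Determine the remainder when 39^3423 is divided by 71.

Compute successive squares:
39^1 ≡ 39 (mod 71)
39^2 ≡ 39^2 = 1521 ≡ 30 (mod 71)
39^4 ≡ 30^2 = 900 ≡ 48 (mod 71)
39^8 ≡ 48^2 = 2304 ≡ 32 (mod 71)
39^16 ≡ 32^2 = 1024 ≡ 30 (mod 71)
39^32 ≡ 30^2 = 900 ≡ 48 (mod 71)
39^64 ≡ 48^2 = 2304 ≡ 32 (mod 71)
39^128 ≡ 32^2 = 1024 ≡ 30 (mod 71)
39^256 ≡ 30^2 = 900 ≡ 48 (mod 71)
39^512 ≡ 48^2 = 2304 ≡ 32 (mod 71)
39^1024 ≡ 32^2 = 1024 ≡ 30 (mod 71)
39^2048 ≡ 30^2 = 900 ≡ 48 (mod 71)
39^3423 = 39^2048 · 39^1024 · 39^256 · 39^64 · 39^16 · 39^8 · 39^4 · 39^2 · 39^1 ≡ 48 · 30 · 48 · 32 · 30 · 32 · 48 · 30 · 39 (mod 71).
Accumulate the product:
48 · 30 = 1440 ≡ 20
20 · 48 = 960 ≡ 37
37 · 32 = 1184 ≡ 48
48 · 30 = 1440 ≡ 20
20 · 32 = 640 ≡ 1
1 · 48 = 48
48 · 30 = 1440 ≡ 20
20 · 39 = 780 ≡ 70

70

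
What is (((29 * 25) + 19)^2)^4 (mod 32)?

0

29 * 25 = 725 ≡ 21 (mod 32)
21 + 19 = 40 ≡ 8 (mod 32)
(8)^2 ≡ 0 (mod 32)
(0)^4 ≡ 0 (mod 32)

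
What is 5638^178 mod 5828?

2668

Compute successive squares:
178 in binary is 10110010, i.e. 178 = 128 + 32 + 16 + 2.
5638^1 ≡ 5638 (mod 5828)
5638^2 ≡ 5638^2 = 31787044 ≡ 1132 (mod 5828)
5638^4 ≡ 1132^2 = 1281424 ≡ 5092 (mod 5828)
5638^8 ≡ 5092^2 = 25928464 ≡ 5520 (mod 5828)
5638^16 ≡ 5520^2 = 30470400 ≡ 1616 (mod 5828)
5638^32 ≡ 1616^2 = 2611456 ≡ 512 (mod 5828)
5638^64 ≡ 512^2 = 262144 ≡ 5712 (mod 5828)
5638^128 ≡ 5712^2 = 32626944 ≡ 1800 (mod 5828)
5638^178 = 5638^128 × 5638^32 × 5638^16 × 5638^2 ≡ 1800 × 512 × 1616 × 1132 (mod 5828).
Accumulate the product:
1800 × 512 = 921600 ≡ 776
776 × 1616 = 1254016 ≡ 996
996 × 1132 = 1127472 ≡ 2668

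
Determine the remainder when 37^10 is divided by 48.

25

10 in binary is 1010, i.e. 10 = 8 + 2.
37^1 ≡ 37 (mod 48)
37^2 ≡ 37^2 = 1369 ≡ 25 (mod 48)
37^4 ≡ 25^2 = 625 ≡ 1 (mod 48)
37^8 ≡ 1^2 = 1 (mod 48)
37^10 = 37^8 · 37^2 ≡ 1 · 25 (mod 48).
1 · 25 = 25 ≡ 25 (mod 48).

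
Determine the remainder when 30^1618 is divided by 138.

108

Compute successive squares:
1618 in binary is 11001010010, i.e. 1618 = 1024 + 512 + 64 + 16 + 2.
30^1 ≡ 30 (mod 138)
30^2 ≡ 30^2 = 900 ≡ 72 (mod 138)
30^4 ≡ 72^2 = 5184 ≡ 78 (mod 138)
30^8 ≡ 78^2 = 6084 ≡ 12 (mod 138)
30^16 ≡ 12^2 = 144 ≡ 6 (mod 138)
30^32 ≡ 6^2 = 36 (mod 138)
30^64 ≡ 36^2 = 1296 ≡ 54 (mod 138)
30^128 ≡ 54^2 = 2916 ≡ 18 (mod 138)
30^256 ≡ 18^2 = 324 ≡ 48 (mod 138)
30^512 ≡ 48^2 = 2304 ≡ 96 (mod 138)
30^1024 ≡ 96^2 = 9216 ≡ 108 (mod 138)
30^1618 = 30^1024 · 30^512 · 30^64 · 30^16 · 30^2 ≡ 108 · 96 · 54 · 6 · 72 (mod 138).
Accumulate the product:
108 · 96 = 10368 ≡ 18
18 · 54 = 972 ≡ 6
6 · 6 = 36
36 · 72 = 2592 ≡ 108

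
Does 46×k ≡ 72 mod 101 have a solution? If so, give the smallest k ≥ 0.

gcd(46, 101) = 1, so a unique solution mod 101 exists.
46⁻¹ ≡ 11 (mod 101).
k ≡ 11×72 ≡ 85 (mod 101).

85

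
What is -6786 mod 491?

-6786 = -14*491 + 88, so -6786 ≡ 88 (mod 491).

88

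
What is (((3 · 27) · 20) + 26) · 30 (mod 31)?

3 · 27 = 81 ≡ 19 (mod 31)
19 · 20 = 380 ≡ 8 (mod 31)
8 + 26 = 34 ≡ 3 (mod 31)
3 · 30 = 90 ≡ 28 (mod 31)

28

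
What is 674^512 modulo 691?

Using repeated squaring:
674^1 ≡ 674 (mod 691)
674^2 ≡ 674^2 = 454276 ≡ 289 (mod 691)
674^4 ≡ 289^2 = 83521 ≡ 601 (mod 691)
674^8 ≡ 601^2 = 361201 ≡ 499 (mod 691)
674^16 ≡ 499^2 = 249001 ≡ 241 (mod 691)
674^32 ≡ 241^2 = 58081 ≡ 37 (mod 691)
674^64 ≡ 37^2 = 1369 ≡ 678 (mod 691)
674^128 ≡ 678^2 = 459684 ≡ 169 (mod 691)
674^256 ≡ 169^2 = 28561 ≡ 230 (mod 691)
674^512 ≡ 230^2 = 52900 ≡ 384 (mod 691)
So 674^512 ≡ 384 (mod 691).

384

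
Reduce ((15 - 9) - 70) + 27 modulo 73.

15 - 9 = 6
6 - 70 = -64 ≡ 9 (mod 73)
9 + 27 = 36

36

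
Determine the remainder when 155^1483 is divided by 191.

Compute successive squares:
1483 in binary is 10111001011, i.e. 1483 = 1024 + 256 + 128 + 64 + 8 + 2 + 1.
155^1 ≡ 155 (mod 191)
155^2 ≡ 155^2 = 24025 ≡ 150 (mod 191)
155^4 ≡ 150^2 = 22500 ≡ 153 (mod 191)
155^8 ≡ 153^2 = 23409 ≡ 107 (mod 191)
155^16 ≡ 107^2 = 11449 ≡ 180 (mod 191)
155^32 ≡ 180^2 = 32400 ≡ 121 (mod 191)
155^64 ≡ 121^2 = 14641 ≡ 125 (mod 191)
155^128 ≡ 125^2 = 15625 ≡ 154 (mod 191)
155^256 ≡ 154^2 = 23716 ≡ 32 (mod 191)
155^512 ≡ 32^2 = 1024 ≡ 69 (mod 191)
155^1024 ≡ 69^2 = 4761 ≡ 177 (mod 191)
155^1483 = 155^1024 · 155^256 · 155^128 · 155^64 · 155^8 · 155^2 · 155^1 ≡ 177 · 32 · 154 · 125 · 107 · 150 · 155 (mod 191).
Accumulate the product:
177 · 32 = 5664 ≡ 125
125 · 154 = 19250 ≡ 150
150 · 125 = 18750 ≡ 32
32 · 107 = 3424 ≡ 177
177 · 150 = 26550 ≡ 1
1 · 155 = 155

155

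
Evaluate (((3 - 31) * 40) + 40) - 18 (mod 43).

20

3 - 31 = -28 ≡ 15 (mod 43)
15 * 40 = 600 ≡ 41 (mod 43)
41 + 40 = 81 ≡ 38 (mod 43)
38 - 18 = 20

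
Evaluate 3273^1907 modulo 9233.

By square-and-multiply:
1907 in binary is 11101110011, i.e. 1907 = 1024 + 512 + 256 + 64 + 32 + 16 + 2 + 1.
3273^1 ≡ 3273 (mod 9233)
3273^2 ≡ 3273^2 = 10712529 ≡ 2249 (mod 9233)
3273^4 ≡ 2249^2 = 5058001 ≡ 7550 (mod 9233)
3273^8 ≡ 7550^2 = 57002500 ≡ 7191 (mod 9233)
3273^16 ≡ 7191^2 = 51710481 ≡ 5681 (mod 9233)
3273^32 ≡ 5681^2 = 32273761 ≡ 4426 (mod 9233)
3273^64 ≡ 4426^2 = 19589476 ≡ 6283 (mod 9233)
3273^128 ≡ 6283^2 = 39476089 ≡ 5014 (mod 9233)
3273^256 ≡ 5014^2 = 25140196 ≡ 7970 (mod 9233)
3273^512 ≡ 7970^2 = 63520900 ≡ 7093 (mod 9233)
3273^1024 ≡ 7093^2 = 50310649 ≡ 32 (mod 9233)
3273^1907 = 3273^1024 · 3273^512 · 3273^256 · 3273^64 · 3273^32 · 3273^16 · 3273^2 · 3273^1 ≡ 32 · 7093 · 7970 · 6283 · 4426 · 5681 · 2249 · 3273 (mod 9233).
Accumulate the product:
32 · 7093 = 226976 ≡ 5384
5384 · 7970 = 42910480 ≡ 4729
4729 · 6283 = 29712307 ≡ 513
513 · 4426 = 2270538 ≡ 8453
8453 · 5681 = 48021493 ≡ 660
660 · 2249 = 1484340 ≡ 7060
7060 · 3273 = 23107380 ≡ 6414

6414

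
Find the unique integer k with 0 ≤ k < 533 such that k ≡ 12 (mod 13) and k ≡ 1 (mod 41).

493

13⁻¹ mod 41: 13·19 ≡ 1 (mod 41), so 13⁻¹ ≡ 19.
k = 12 + 13·((1 − 12)·19 mod 41) = 12 + 13·37 = 493.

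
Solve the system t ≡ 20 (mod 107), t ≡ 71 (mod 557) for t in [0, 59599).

12325

107⁻¹ mod 557: 107×177 ≡ 1 (mod 557), so 107⁻¹ ≡ 177.
t = 20 + 107×((71 − 20)×177 mod 557) = 20 + 107×115 = 12325.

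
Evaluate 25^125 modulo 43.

31

125 in binary is 1111101, i.e. 125 = 64 + 32 + 16 + 8 + 4 + 1.
25^1 ≡ 25 (mod 43)
25^2 ≡ 25^2 = 625 ≡ 23 (mod 43)
25^4 ≡ 23^2 = 529 ≡ 13 (mod 43)
25^8 ≡ 13^2 = 169 ≡ 40 (mod 43)
25^16 ≡ 40^2 = 1600 ≡ 9 (mod 43)
25^32 ≡ 9^2 = 81 ≡ 38 (mod 43)
25^64 ≡ 38^2 = 1444 ≡ 25 (mod 43)
25^125 = 25^64 * 25^32 * 25^16 * 25^8 * 25^4 * 25^1 ≡ 25 * 38 * 9 * 40 * 13 * 25 (mod 43).
Accumulate the product:
25 * 38 = 950 ≡ 4
4 * 9 = 36
36 * 40 = 1440 ≡ 21
21 * 13 = 273 ≡ 15
15 * 25 = 375 ≡ 31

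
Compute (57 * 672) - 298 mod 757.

57 * 672 = 38304 ≡ 454 (mod 757)
454 - 298 = 156

156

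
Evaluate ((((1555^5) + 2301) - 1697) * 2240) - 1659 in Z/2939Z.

951

(1555)^5 ≡ 250 (mod 2939)
250 + 2301 = 2551
2551 - 1697 = 854
854 * 2240 = 1912960 ≡ 2610 (mod 2939)
2610 - 1659 = 951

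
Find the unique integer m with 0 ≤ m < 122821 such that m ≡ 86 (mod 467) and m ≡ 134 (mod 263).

57994

467⁻¹ mod 263: 467×156 ≡ 1 (mod 263), so 467⁻¹ ≡ 156.
m = 86 + 467×((134 − 86)×156 mod 263) = 86 + 467×124 = 57994.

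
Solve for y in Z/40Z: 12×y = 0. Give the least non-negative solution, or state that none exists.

gcd(12, 40) = 4, and 4 | 0, so solutions exist.
Divide through by 4: 3×y mod 10 = 0.
3⁻¹ ≡ 7 (mod 10).
y ≡ 7×0 ≡ 0 (mod 10).
The smallest non-negative solution is y = 0.

0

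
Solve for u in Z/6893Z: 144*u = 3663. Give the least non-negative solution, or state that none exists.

gcd(144, 6893) = 1, so a unique solution mod 6893 exists.
144⁻¹ ≡ 4356 (mod 6893).
u ≡ 4356*3663 ≡ 5626 (mod 6893).

5626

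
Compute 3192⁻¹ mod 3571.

3147

3571 = 1*3192 + 379
3192 = 8*379 + 160
379 = 2*160 + 59
160 = 2*59 + 42
59 = 1*42 + 17
42 = 2*17 + 8
17 = 2*8 + 1
8 = 8*1 + 0
gcd(3192, 3571) = 1, so the inverse exists.
Back-substitute for 1:
1 = 1*17 − 2*8
  = −2*42 + 5*17
  = 5*59 − 7*42
  = −7*160 + 19*59
  = 19*379 − 45*160
  = −45*3192 + 379*379
  = 379*3571 − 424*3192
So 3192⁻¹ ≡ −424 ≡ 3147 (mod 3571).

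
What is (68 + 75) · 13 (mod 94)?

73

68 + 75 = 143 ≡ 49 (mod 94)
49 · 13 = 637 ≡ 73 (mod 94)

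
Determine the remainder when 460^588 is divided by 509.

239

By square-and-multiply:
460^1 ≡ 460 (mod 509)
460^2 ≡ 460^2 = 211600 ≡ 365 (mod 509)
460^4 ≡ 365^2 = 133225 ≡ 376 (mod 509)
460^8 ≡ 376^2 = 141376 ≡ 383 (mod 509)
460^16 ≡ 383^2 = 146689 ≡ 97 (mod 509)
460^32 ≡ 97^2 = 9409 ≡ 247 (mod 509)
460^64 ≡ 247^2 = 61009 ≡ 438 (mod 509)
460^128 ≡ 438^2 = 191844 ≡ 460 (mod 509)
460^256 ≡ 460^2 = 211600 ≡ 365 (mod 509)
460^512 ≡ 365^2 = 133225 ≡ 376 (mod 509)
460^588 = 460^512 · 460^64 · 460^8 · 460^4 ≡ 376 · 438 · 383 · 376 (mod 509).
Accumulate the product:
376 · 438 = 164688 ≡ 281
281 · 383 = 107623 ≡ 224
224 · 376 = 84224 ≡ 239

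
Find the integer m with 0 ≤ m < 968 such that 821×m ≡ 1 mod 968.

968 = 1*821 + 147
821 = 5*147 + 86
147 = 1*86 + 61
86 = 1*61 + 25
61 = 2*25 + 11
25 = 2*11 + 3
11 = 3*3 + 2
3 = 1*2 + 1
2 = 2*1 + 0
gcd(821, 968) = 1, so the inverse exists.
Back-substitute for 1:
1 = 1*3 − 1*2
  = −1*11 + 4*3
  = 4*25 − 9*11
  = −9*61 + 22*25
  = 22*86 − 31*61
  = −31*147 + 53*86
  = 53*821 − 296*147
  = −296*968 + 349*821
So 821⁻¹ ≡ 349 (mod 968).

349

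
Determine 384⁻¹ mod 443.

15

443 = 1*384 + 59
384 = 6*59 + 30
59 = 1*30 + 29
30 = 1*29 + 1
29 = 29*1 + 0
gcd(384, 443) = 1, so the inverse exists.
Bézout: 1 = −13*443 + 15*384.
So 384⁻¹ ≡ 15 (mod 443).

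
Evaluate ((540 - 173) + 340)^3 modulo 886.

625

540 - 173 = 367
367 + 340 = 707
(707)^3 ≡ 625 (mod 886)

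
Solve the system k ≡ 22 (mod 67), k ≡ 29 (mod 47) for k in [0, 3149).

67⁻¹ mod 47: 67*40 ≡ 1 (mod 47), so 67⁻¹ ≡ 40.
k = 22 + 67*((29 − 22)*40 mod 47) = 22 + 67*45 = 3037.
Check: 3037 mod 67 = 22, 3037 mod 47 = 29. ✓

3037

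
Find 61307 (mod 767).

714

61307 = 79*767 + 714, so 61307 ≡ 714 (mod 767).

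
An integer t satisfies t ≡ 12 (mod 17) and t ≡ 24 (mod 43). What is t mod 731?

17⁻¹ mod 43: 17·38 ≡ 1 (mod 43), so 17⁻¹ ≡ 38.
t = 12 + 17·((24 − 12)·38 mod 43) = 12 + 17·26 = 454.
Check: 454 mod 17 = 12, 454 mod 43 = 24. ✓

454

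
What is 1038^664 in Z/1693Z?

Compute successive squares:
664 in binary is 1010011000, i.e. 664 = 512 + 128 + 16 + 8.
1038^1 ≡ 1038 (mod 1693)
1038^2 ≡ 1038^2 = 1077444 ≡ 696 (mod 1693)
1038^4 ≡ 696^2 = 484416 ≡ 218 (mod 1693)
1038^8 ≡ 218^2 = 47524 ≡ 120 (mod 1693)
1038^16 ≡ 120^2 = 14400 ≡ 856 (mod 1693)
1038^32 ≡ 856^2 = 732736 ≡ 1360 (mod 1693)
1038^64 ≡ 1360^2 = 1849600 ≡ 844 (mod 1693)
1038^128 ≡ 844^2 = 712336 ≡ 1276 (mod 1693)
1038^256 ≡ 1276^2 = 1628176 ≡ 1203 (mod 1693)
1038^512 ≡ 1203^2 = 1447209 ≡ 1387 (mod 1693)
1038^664 = 1038^512 · 1038^128 · 1038^16 · 1038^8 ≡ 1387 · 1276 · 856 · 120 (mod 1693).
Accumulate the product:
1387 · 1276 = 1769812 ≡ 627
627 · 856 = 536712 ≡ 31
31 · 120 = 3720 ≡ 334

334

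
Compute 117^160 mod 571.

160 in binary is 10100000, i.e. 160 = 128 + 32.
117^1 ≡ 117 (mod 571)
117^2 ≡ 117^2 = 13689 ≡ 556 (mod 571)
117^4 ≡ 556^2 = 309136 ≡ 225 (mod 571)
117^8 ≡ 225^2 = 50625 ≡ 377 (mod 571)
117^16 ≡ 377^2 = 142129 ≡ 521 (mod 571)
117^32 ≡ 521^2 = 271441 ≡ 216 (mod 571)
117^64 ≡ 216^2 = 46656 ≡ 405 (mod 571)
117^128 ≡ 405^2 = 164025 ≡ 148 (mod 571)
117^160 = 117^128 × 117^32 ≡ 148 × 216 (mod 571).
148 × 216 = 31968 ≡ 563 (mod 571).

563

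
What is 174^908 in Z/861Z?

57

908 in binary is 1110001100, i.e. 908 = 512 + 256 + 128 + 8 + 4.
174^1 ≡ 174 (mod 861)
174^2 ≡ 174^2 = 30276 ≡ 141 (mod 861)
174^4 ≡ 141^2 = 19881 ≡ 78 (mod 861)
174^8 ≡ 78^2 = 6084 ≡ 57 (mod 861)
174^16 ≡ 57^2 = 3249 ≡ 666 (mod 861)
174^32 ≡ 666^2 = 443556 ≡ 141 (mod 861)
174^64 ≡ 141^2 = 19881 ≡ 78 (mod 861)
174^128 ≡ 78^2 = 6084 ≡ 57 (mod 861)
174^256 ≡ 57^2 = 3249 ≡ 666 (mod 861)
174^512 ≡ 666^2 = 443556 ≡ 141 (mod 861)
174^908 = 174^512 * 174^256 * 174^128 * 174^8 * 174^4 ≡ 141 * 666 * 57 * 57 * 78 (mod 861).
Accumulate the product:
141 * 666 = 93906 ≡ 57
57 * 57 = 3249 ≡ 666
666 * 57 = 37962 ≡ 78
78 * 78 = 6084 ≡ 57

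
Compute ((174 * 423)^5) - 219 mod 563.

447

174 * 423 = 73602 ≡ 412 (mod 563)
(412)^5 ≡ 103 (mod 563)
103 - 219 = -116 ≡ 447 (mod 563)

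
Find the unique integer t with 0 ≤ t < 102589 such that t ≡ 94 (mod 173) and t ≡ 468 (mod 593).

173⁻¹ mod 593: 173×24 ≡ 1 (mod 593), so 173⁻¹ ≡ 24.
t = 94 + 173×((468 − 94)×24 mod 593) = 94 + 173×81 = 14107.

14107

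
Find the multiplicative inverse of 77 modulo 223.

By the extended Euclidean algorithm:
223 = 2*77 + 69
77 = 1*69 + 8
69 = 8*8 + 5
8 = 1*5 + 3
5 = 1*3 + 2
3 = 1*2 + 1
2 = 2*1 + 0
gcd(77, 223) = 1, so the inverse exists.
Back-substitute for 1:
1 = 1*3 − 1*2
  = −1*5 + 2*3
  = 2*8 − 3*5
  = −3*69 + 26*8
  = 26*77 − 29*69
  = −29*223 + 84*77
So 77⁻¹ ≡ 84 (mod 223).

84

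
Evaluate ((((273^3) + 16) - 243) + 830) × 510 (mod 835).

165

(273)^3 ≡ 807 (mod 835)
807 + 16 = 823
823 - 243 = 580
580 + 830 = 1410 ≡ 575 (mod 835)
575 × 510 = 293250 ≡ 165 (mod 835)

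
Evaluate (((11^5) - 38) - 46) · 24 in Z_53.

(11)^5 ≡ 37 (mod 53)
37 - 38 = -1 ≡ 52 (mod 53)
52 - 46 = 6
6 · 24 = 144 ≡ 38 (mod 53)

38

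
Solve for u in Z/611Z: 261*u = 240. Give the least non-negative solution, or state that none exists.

331

gcd(261, 611) = 1, so a unique solution mod 611 exists.
261⁻¹ ≡ 508 (mod 611).
u ≡ 508*240 ≡ 331 (mod 611).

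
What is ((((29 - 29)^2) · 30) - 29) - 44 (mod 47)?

29 - 29 = 0
(0)^2 ≡ 0 (mod 47)
0 · 30 = 0
0 - 29 = -29 ≡ 18 (mod 47)
18 - 44 = -26 ≡ 21 (mod 47)

21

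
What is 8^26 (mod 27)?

8^1 ≡ 8 (mod 27)
8^2 ≡ 8^2 = 64 ≡ 10 (mod 27)
8^4 ≡ 10^2 = 100 ≡ 19 (mod 27)
8^8 ≡ 19^2 = 361 ≡ 10 (mod 27)
8^16 ≡ 10^2 = 100 ≡ 19 (mod 27)
8^26 = 8^16 · 8^8 · 8^2 ≡ 19 · 10 · 10 (mod 27).
Accumulate the product:
19 · 10 = 190 ≡ 1
1 · 10 = 10

10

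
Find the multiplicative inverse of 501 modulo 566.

357

566 = 1·501 + 65
501 = 7·65 + 46
65 = 1·46 + 19
46 = 2·19 + 8
19 = 2·8 + 3
8 = 2·3 + 2
3 = 1·2 + 1
2 = 2·1 + 0
gcd(501, 566) = 1, so the inverse exists.
Bézout: 1 = 185·566 − 209·501.
So 501⁻¹ ≡ −209 ≡ 357 (mod 566).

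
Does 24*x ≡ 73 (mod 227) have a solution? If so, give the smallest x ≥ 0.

126

gcd(24, 227) = 1, so a unique solution mod 227 exists.
24⁻¹ ≡ 123 (mod 227).
x ≡ 123*73 ≡ 126 (mod 227).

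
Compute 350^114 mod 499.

By square-and-multiply:
114 in binary is 1110010, i.e. 114 = 64 + 32 + 16 + 2.
350^1 ≡ 350 (mod 499)
350^2 ≡ 350^2 = 122500 ≡ 245 (mod 499)
350^4 ≡ 245^2 = 60025 ≡ 145 (mod 499)
350^8 ≡ 145^2 = 21025 ≡ 67 (mod 499)
350^16 ≡ 67^2 = 4489 ≡ 497 (mod 499)
350^32 ≡ 497^2 = 247009 ≡ 4 (mod 499)
350^64 ≡ 4^2 = 16 (mod 499)
350^114 = 350^64 × 350^32 × 350^16 × 350^2 ≡ 16 × 4 × 497 × 245 (mod 499).
Accumulate the product:
16 × 4 = 64
64 × 497 = 31808 ≡ 371
371 × 245 = 90895 ≡ 77

77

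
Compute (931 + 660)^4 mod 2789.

931 + 660 = 1591
(1591)^4 ≡ 1799 (mod 2789)

1799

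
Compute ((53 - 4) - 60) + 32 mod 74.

21

53 - 4 = 49
49 - 60 = -11 ≡ 63 (mod 74)
63 + 32 = 95 ≡ 21 (mod 74)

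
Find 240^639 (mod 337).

92

639 in binary is 1001111111, i.e. 639 = 512 + 64 + 32 + 16 + 8 + 4 + 2 + 1.
240^1 ≡ 240 (mod 337)
240^2 ≡ 240^2 = 57600 ≡ 310 (mod 337)
240^4 ≡ 310^2 = 96100 ≡ 55 (mod 337)
240^8 ≡ 55^2 = 3025 ≡ 329 (mod 337)
240^16 ≡ 329^2 = 108241 ≡ 64 (mod 337)
240^32 ≡ 64^2 = 4096 ≡ 52 (mod 337)
240^64 ≡ 52^2 = 2704 ≡ 8 (mod 337)
240^128 ≡ 8^2 = 64 (mod 337)
240^256 ≡ 64^2 = 4096 ≡ 52 (mod 337)
240^512 ≡ 52^2 = 2704 ≡ 8 (mod 337)
240^639 = 240^512 * 240^64 * 240^32 * 240^16 * 240^8 * 240^4 * 240^2 * 240^1 ≡ 8 * 8 * 52 * 64 * 329 * 55 * 310 * 240 (mod 337).
Accumulate the product:
8 * 8 = 64
64 * 52 = 3328 ≡ 295
295 * 64 = 18880 ≡ 8
8 * 329 = 2632 ≡ 273
273 * 55 = 15015 ≡ 187
187 * 310 = 57970 ≡ 6
6 * 240 = 1440 ≡ 92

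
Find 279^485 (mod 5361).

2199

Using repeated squaring:
485 in binary is 111100101, i.e. 485 = 256 + 128 + 64 + 32 + 4 + 1.
279^1 ≡ 279 (mod 5361)
279^2 ≡ 279^2 = 77841 ≡ 2787 (mod 5361)
279^4 ≡ 2787^2 = 7767369 ≡ 4641 (mod 5361)
279^8 ≡ 4641^2 = 21538881 ≡ 3744 (mod 5361)
279^16 ≡ 3744^2 = 14017536 ≡ 3882 (mod 5361)
279^32 ≡ 3882^2 = 15069924 ≡ 153 (mod 5361)
279^64 ≡ 153^2 = 23409 ≡ 1965 (mod 5361)
279^128 ≡ 1965^2 = 3861225 ≡ 1305 (mod 5361)
279^256 ≡ 1305^2 = 1703025 ≡ 3588 (mod 5361)
279^485 = 279^256 · 279^128 · 279^64 · 279^32 · 279^4 · 279^1 ≡ 3588 · 1305 · 1965 · 153 · 4641 · 279 (mod 5361).
Accumulate the product:
3588 · 1305 = 4682340 ≡ 2187
2187 · 1965 = 4297455 ≡ 3294
3294 · 153 = 503982 ≡ 48
48 · 4641 = 222768 ≡ 2967
2967 · 279 = 827793 ≡ 2199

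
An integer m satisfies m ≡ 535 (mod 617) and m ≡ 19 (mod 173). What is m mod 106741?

51746

617⁻¹ mod 173: 617·143 ≡ 1 (mod 173), so 617⁻¹ ≡ 143.
m = 535 + 617·((19 − 535)·143 mod 173) = 535 + 617·83 = 51746.
Check: 51746 mod 617 = 535, 51746 mod 173 = 19. ✓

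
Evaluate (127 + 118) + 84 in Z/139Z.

51

127 + 118 = 245 ≡ 106 (mod 139)
106 + 84 = 190 ≡ 51 (mod 139)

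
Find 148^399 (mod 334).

312

148^1 ≡ 148 (mod 334)
148^2 ≡ 148^2 = 21904 ≡ 194 (mod 334)
148^4 ≡ 194^2 = 37636 ≡ 228 (mod 334)
148^8 ≡ 228^2 = 51984 ≡ 214 (mod 334)
148^16 ≡ 214^2 = 45796 ≡ 38 (mod 334)
148^32 ≡ 38^2 = 1444 ≡ 108 (mod 334)
148^64 ≡ 108^2 = 11664 ≡ 308 (mod 334)
148^128 ≡ 308^2 = 94864 ≡ 8 (mod 334)
148^256 ≡ 8^2 = 64 (mod 334)
148^399 = 148^256 * 148^128 * 148^8 * 148^4 * 148^2 * 148^1 ≡ 64 * 8 * 214 * 228 * 194 * 148 (mod 334).
Accumulate the product:
64 * 8 = 512 ≡ 178
178 * 214 = 38092 ≡ 16
16 * 228 = 3648 ≡ 308
308 * 194 = 59752 ≡ 300
300 * 148 = 44400 ≡ 312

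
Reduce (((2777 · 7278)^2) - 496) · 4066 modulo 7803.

2777 · 7278 = 20211006 ≡ 1236 (mod 7803)
(1236)^2 ≡ 6111 (mod 7803)
6111 - 496 = 5615
5615 · 4066 = 22830590 ≡ 6815 (mod 7803)

6815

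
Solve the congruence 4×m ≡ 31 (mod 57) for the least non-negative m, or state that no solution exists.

22

gcd(4, 57) = 1, so a unique solution mod 57 exists.
4⁻¹ ≡ 43 (mod 57).
m ≡ 43×31 ≡ 22 (mod 57).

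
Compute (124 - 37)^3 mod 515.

124 - 37 = 87
(87)^3 ≡ 333 (mod 515)

333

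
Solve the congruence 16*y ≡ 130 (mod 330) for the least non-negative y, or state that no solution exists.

70

gcd(16, 330) = 2, and 2 | 130, so solutions exist.
Divide through by 2: 8*y mod 165 = 65.
8⁻¹ ≡ 62 (mod 165).
y ≡ 62*65 ≡ 70 (mod 165).
The smallest non-negative solution is y = 70.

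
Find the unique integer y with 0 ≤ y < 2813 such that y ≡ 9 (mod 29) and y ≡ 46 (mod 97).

531

29⁻¹ mod 97: 29*87 ≡ 1 (mod 97), so 29⁻¹ ≡ 87.
y = 9 + 29*((46 − 9)*87 mod 97) = 9 + 29*18 = 531.
Check: 531 mod 29 = 9, 531 mod 97 = 46. ✓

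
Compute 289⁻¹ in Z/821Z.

125

Run the extended Euclidean algorithm:
821 = 2·289 + 243
289 = 1·243 + 46
243 = 5·46 + 13
46 = 3·13 + 7
13 = 1·7 + 6
7 = 1·6 + 1
6 = 6·1 + 0
gcd(289, 821) = 1, so the inverse exists.
Back-substitute for 1:
1 = 1·7 − 1·6
  = −1·13 + 2·7
  = 2·46 − 7·13
  = −7·243 + 37·46
  = 37·289 − 44·243
  = −44·821 + 125·289
So 289⁻¹ ≡ 125 (mod 821).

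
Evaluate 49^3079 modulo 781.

Using repeated squaring:
49^1 ≡ 49 (mod 781)
49^2 ≡ 49^2 = 2401 ≡ 58 (mod 781)
49^4 ≡ 58^2 = 3364 ≡ 240 (mod 781)
49^8 ≡ 240^2 = 57600 ≡ 587 (mod 781)
49^16 ≡ 587^2 = 344569 ≡ 148 (mod 781)
49^32 ≡ 148^2 = 21904 ≡ 36 (mod 781)
49^64 ≡ 36^2 = 1296 ≡ 515 (mod 781)
49^128 ≡ 515^2 = 265225 ≡ 466 (mod 781)
49^256 ≡ 466^2 = 217156 ≡ 38 (mod 781)
49^512 ≡ 38^2 = 1444 ≡ 663 (mod 781)
49^1024 ≡ 663^2 = 439569 ≡ 647 (mod 781)
49^2048 ≡ 647^2 = 418609 ≡ 774 (mod 781)
49^3079 = 49^2048 · 49^1024 · 49^4 · 49^2 · 49^1 ≡ 774 · 647 · 240 · 58 · 49 (mod 781).
Accumulate the product:
774 · 647 = 500778 ≡ 157
157 · 240 = 37680 ≡ 192
192 · 58 = 11136 ≡ 202
202 · 49 = 9898 ≡ 526

526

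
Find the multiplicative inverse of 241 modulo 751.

By the extended Euclidean algorithm:
751 = 3*241 + 28
241 = 8*28 + 17
28 = 1*17 + 11
17 = 1*11 + 6
11 = 1*6 + 5
6 = 1*5 + 1
5 = 5*1 + 0
gcd(241, 751) = 1, so the inverse exists.
Back-substitute for 1:
1 = 1*6 − 1*5
  = −1*11 + 2*6
  = 2*17 − 3*11
  = −3*28 + 5*17
  = 5*241 − 43*28
  = −43*751 + 134*241
So 241⁻¹ ≡ 134 (mod 751).

134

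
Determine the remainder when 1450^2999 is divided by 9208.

5584

By square-and-multiply:
1450^1 ≡ 1450 (mod 9208)
1450^2 ≡ 1450^2 = 2102500 ≡ 3076 (mod 9208)
1450^4 ≡ 3076^2 = 9461776 ≡ 5160 (mod 9208)
1450^8 ≡ 5160^2 = 26625600 ≡ 5272 (mod 9208)
1450^16 ≡ 5272^2 = 27793984 ≡ 4240 (mod 9208)
1450^32 ≡ 4240^2 = 17977600 ≡ 3584 (mod 9208)
1450^64 ≡ 3584^2 = 12845056 ≡ 9104 (mod 9208)
1450^128 ≡ 9104^2 = 82882816 ≡ 1608 (mod 9208)
1450^256 ≡ 1608^2 = 2585664 ≡ 7424 (mod 9208)
1450^512 ≡ 7424^2 = 55115776 ≡ 5896 (mod 9208)
1450^1024 ≡ 5896^2 = 34762816 ≡ 2616 (mod 9208)
1450^2048 ≡ 2616^2 = 6843456 ≡ 1912 (mod 9208)
1450^2999 = 1450^2048 × 1450^512 × 1450^256 × 1450^128 × 1450^32 × 1450^16 × 1450^4 × 1450^2 × 1450^1 ≡ 1912 × 5896 × 7424 × 1608 × 3584 × 4240 × 5160 × 3076 × 1450 (mod 9208).
Accumulate the product:
1912 × 5896 = 11273152 ≡ 2560
2560 × 7424 = 19005440 ≡ 128
128 × 1608 = 205824 ≡ 3248
3248 × 3584 = 11640832 ≡ 1920
1920 × 4240 = 8140800 ≡ 928
928 × 5160 = 4788480 ≡ 320
320 × 3076 = 984320 ≡ 8272
8272 × 1450 = 11994400 ≡ 5584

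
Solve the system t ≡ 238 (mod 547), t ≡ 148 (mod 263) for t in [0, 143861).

547⁻¹ mod 263: 547×238 ≡ 1 (mod 263), so 547⁻¹ ≡ 238.
t = 238 + 547×((148 − 238)×238 mod 263) = 238 + 547×146 = 80100.

80100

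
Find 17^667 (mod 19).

17

667 in binary is 1010011011, i.e. 667 = 512 + 128 + 16 + 8 + 2 + 1.
17^1 ≡ 17 (mod 19)
17^2 ≡ 17^2 = 289 ≡ 4 (mod 19)
17^4 ≡ 4^2 = 16 (mod 19)
17^8 ≡ 16^2 = 256 ≡ 9 (mod 19)
17^16 ≡ 9^2 = 81 ≡ 5 (mod 19)
17^32 ≡ 5^2 = 25 ≡ 6 (mod 19)
17^64 ≡ 6^2 = 36 ≡ 17 (mod 19)
17^128 ≡ 17^2 = 289 ≡ 4 (mod 19)
17^256 ≡ 4^2 = 16 (mod 19)
17^512 ≡ 16^2 = 256 ≡ 9 (mod 19)
17^667 = 17^512 × 17^128 × 17^16 × 17^8 × 17^2 × 17^1 ≡ 9 × 4 × 5 × 9 × 4 × 17 (mod 19).
Accumulate the product:
9 × 4 = 36 ≡ 17
17 × 5 = 85 ≡ 9
9 × 9 = 81 ≡ 5
5 × 4 = 20 ≡ 1
1 × 17 = 17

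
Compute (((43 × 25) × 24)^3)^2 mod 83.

27

43 × 25 = 1075 ≡ 79 (mod 83)
79 × 24 = 1896 ≡ 70 (mod 83)
(70)^3 ≡ 44 (mod 83)
(44)^2 ≡ 27 (mod 83)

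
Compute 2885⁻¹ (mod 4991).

Run the extended Euclidean algorithm:
4991 = 1·2885 + 2106
2885 = 1·2106 + 779
2106 = 2·779 + 548
779 = 1·548 + 231
548 = 2·231 + 86
231 = 2·86 + 59
86 = 1·59 + 27
59 = 2·27 + 5
27 = 5·5 + 2
5 = 2·2 + 1
2 = 2·1 + 0
gcd(2885, 4991) = 1, so the inverse exists.
Bézout: 1 = −1174·4991 + 2031·2885.
So 2885⁻¹ ≡ 2031 (mod 4991).

2031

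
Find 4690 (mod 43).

3

4690 = 109*43 + 3, so 4690 ≡ 3 (mod 43).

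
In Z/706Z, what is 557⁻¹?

706 = 1*557 + 149
557 = 3*149 + 110
149 = 1*110 + 39
110 = 2*39 + 32
39 = 1*32 + 7
32 = 4*7 + 4
7 = 1*4 + 3
4 = 1*3 + 1
3 = 3*1 + 0
gcd(557, 706) = 1, so the inverse exists.
Bézout: 1 = −157*706 + 199*557.
So 557⁻¹ ≡ 199 (mod 706).

199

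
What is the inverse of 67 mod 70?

23

70 = 1×67 + 3
67 = 22×3 + 1
3 = 3×1 + 0
gcd(67, 70) = 1, so the inverse exists.
Back-substitute for 1:
1 = 1×67 − 22×3
  = −22×70 + 23×67
So 67⁻¹ ≡ 23 (mod 70).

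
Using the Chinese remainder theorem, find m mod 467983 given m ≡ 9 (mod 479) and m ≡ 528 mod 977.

244778

479⁻¹ mod 977: 479*257 ≡ 1 (mod 977), so 479⁻¹ ≡ 257.
m = 9 + 479*((528 − 9)*257 mod 977) = 9 + 479*511 = 244778.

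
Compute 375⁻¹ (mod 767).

By the extended Euclidean algorithm:
767 = 2×375 + 17
375 = 22×17 + 1
17 = 17×1 + 0
gcd(375, 767) = 1, so the inverse exists.
Back-substitute for 1:
1 = 1×375 − 22×17
  = −22×767 + 45×375
So 375⁻¹ ≡ 45 (mod 767).

45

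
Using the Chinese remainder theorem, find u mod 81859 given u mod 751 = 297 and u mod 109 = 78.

751⁻¹ mod 109: 751·9 ≡ 1 (mod 109), so 751⁻¹ ≡ 9.
u = 297 + 751·((78 − 297)·9 mod 109) = 297 + 751·100 = 75397.

75397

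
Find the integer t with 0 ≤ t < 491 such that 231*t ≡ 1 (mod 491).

474

Run the extended Euclidean algorithm:
491 = 2·231 + 29
231 = 7·29 + 28
29 = 1·28 + 1
28 = 28·1 + 0
gcd(231, 491) = 1, so the inverse exists.
Bézout: 1 = 8·491 − 17·231.
So 231⁻¹ ≡ −17 ≡ 474 (mod 491).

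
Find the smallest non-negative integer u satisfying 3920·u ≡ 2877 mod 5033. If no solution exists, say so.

gcd(3920, 5033) = 7, and 7 | 2877, so solutions exist.
Divide through by 7: 560·u mod 719 = 411.
560⁻¹ ≡ 104 (mod 719).
u ≡ 104·411 ≡ 323 (mod 719).
The smallest non-negative solution is u = 323.

323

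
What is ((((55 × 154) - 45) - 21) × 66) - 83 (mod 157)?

55 × 154 = 8470 ≡ 149 (mod 157)
149 - 45 = 104
104 - 21 = 83
83 × 66 = 5478 ≡ 140 (mod 157)
140 - 83 = 57

57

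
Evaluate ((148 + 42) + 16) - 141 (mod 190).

65

148 + 42 = 190 ≡ 0 (mod 190)
0 + 16 = 16
16 - 141 = -125 ≡ 65 (mod 190)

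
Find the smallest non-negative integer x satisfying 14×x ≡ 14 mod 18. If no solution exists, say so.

gcd(14, 18) = 2, and 2 | 14, so solutions exist.
Divide through by 2: 7×x ≡ 7 (mod 9).
7⁻¹ ≡ 4 (mod 9).
x ≡ 4×7 ≡ 1 (mod 9).
The smallest non-negative solution is x = 1.

1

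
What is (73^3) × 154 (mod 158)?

74

(73)^3 ≡ 21 (mod 158)
21 × 154 = 3234 ≡ 74 (mod 158)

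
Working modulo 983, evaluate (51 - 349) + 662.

51 - 349 = -298 ≡ 685 (mod 983)
685 + 662 = 1347 ≡ 364 (mod 983)

364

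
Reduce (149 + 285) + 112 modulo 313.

233

149 + 285 = 434 ≡ 121 (mod 313)
121 + 112 = 233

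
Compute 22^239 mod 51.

7

By square-and-multiply:
22^1 ≡ 22 (mod 51)
22^2 ≡ 22^2 = 484 ≡ 25 (mod 51)
22^4 ≡ 25^2 = 625 ≡ 13 (mod 51)
22^8 ≡ 13^2 = 169 ≡ 16 (mod 51)
22^16 ≡ 16^2 = 256 ≡ 1 (mod 51)
22^32 ≡ 1^2 = 1 (mod 51)
22^64 ≡ 1^2 = 1 (mod 51)
22^128 ≡ 1^2 = 1 (mod 51)
22^239 = 22^128 · 22^64 · 22^32 · 22^8 · 22^4 · 22^2 · 22^1 ≡ 1 · 1 · 1 · 16 · 13 · 25 · 22 (mod 51).
Accumulate the product:
1 · 1 = 1
1 · 1 = 1
1 · 16 = 16
16 · 13 = 208 ≡ 4
4 · 25 = 100 ≡ 49
49 · 22 = 1078 ≡ 7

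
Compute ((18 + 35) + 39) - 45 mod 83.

18 + 35 = 53
53 + 39 = 92 ≡ 9 (mod 83)
9 - 45 = -36 ≡ 47 (mod 83)

47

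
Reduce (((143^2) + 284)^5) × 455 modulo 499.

(143)^2 ≡ 489 (mod 499)
489 + 284 = 773 ≡ 274 (mod 499)
(274)^5 ≡ 369 (mod 499)
369 × 455 = 167895 ≡ 231 (mod 499)

231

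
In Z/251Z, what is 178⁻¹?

55

Run the extended Euclidean algorithm:
251 = 1*178 + 73
178 = 2*73 + 32
73 = 2*32 + 9
32 = 3*9 + 5
9 = 1*5 + 4
5 = 1*4 + 1
4 = 4*1 + 0
gcd(178, 251) = 1, so the inverse exists.
Bézout: 1 = −39*251 + 55*178.
So 178⁻¹ ≡ 55 (mod 251).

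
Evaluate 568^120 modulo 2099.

1447

By square-and-multiply:
120 in binary is 1111000, i.e. 120 = 64 + 32 + 16 + 8.
568^1 ≡ 568 (mod 2099)
568^2 ≡ 568^2 = 322624 ≡ 1477 (mod 2099)
568^4 ≡ 1477^2 = 2181529 ≡ 668 (mod 2099)
568^8 ≡ 668^2 = 446224 ≡ 1236 (mod 2099)
568^16 ≡ 1236^2 = 1527696 ≡ 1723 (mod 2099)
568^32 ≡ 1723^2 = 2968729 ≡ 743 (mod 2099)
568^64 ≡ 743^2 = 552049 ≡ 12 (mod 2099)
568^120 = 568^64 · 568^32 · 568^16 · 568^8 ≡ 12 · 743 · 1723 · 1236 (mod 2099).
Accumulate the product:
12 · 743 = 8916 ≡ 520
520 · 1723 = 895960 ≡ 1786
1786 · 1236 = 2207496 ≡ 1447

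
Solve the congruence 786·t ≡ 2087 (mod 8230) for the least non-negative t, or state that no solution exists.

no solution

gcd(786, 8230) = 2, and 2 does not divide 2087.
So the congruence has no solution.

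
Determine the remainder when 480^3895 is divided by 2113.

138

3895 in binary is 111100110111, i.e. 3895 = 2048 + 1024 + 512 + 256 + 32 + 16 + 4 + 2 + 1.
480^1 ≡ 480 (mod 2113)
480^2 ≡ 480^2 = 230400 ≡ 83 (mod 2113)
480^4 ≡ 83^2 = 6889 ≡ 550 (mod 2113)
480^8 ≡ 550^2 = 302500 ≡ 341 (mod 2113)
480^16 ≡ 341^2 = 116281 ≡ 66 (mod 2113)
480^32 ≡ 66^2 = 4356 ≡ 130 (mod 2113)
480^64 ≡ 130^2 = 16900 ≡ 2109 (mod 2113)
480^128 ≡ 2109^2 = 4447881 ≡ 16 (mod 2113)
480^256 ≡ 16^2 = 256 (mod 2113)
480^512 ≡ 256^2 = 65536 ≡ 33 (mod 2113)
480^1024 ≡ 33^2 = 1089 (mod 2113)
480^2048 ≡ 1089^2 = 1185921 ≡ 528 (mod 2113)
480^3895 = 480^2048 × 480^1024 × 480^512 × 480^256 × 480^32 × 480^16 × 480^4 × 480^2 × 480^1 ≡ 528 × 1089 × 33 × 256 × 130 × 66 × 550 × 83 × 480 (mod 2113).
Accumulate the product:
528 × 1089 = 574992 ≡ 256
256 × 33 = 8448 ≡ 2109
2109 × 256 = 539904 ≡ 1089
1089 × 130 = 141570 ≡ 2112
2112 × 66 = 139392 ≡ 2047
2047 × 550 = 1125850 ≡ 1734
1734 × 83 = 143922 ≡ 238
238 × 480 = 114240 ≡ 138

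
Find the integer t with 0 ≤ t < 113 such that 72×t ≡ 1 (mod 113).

113 = 1·72 + 41
72 = 1·41 + 31
41 = 1·31 + 10
31 = 3·10 + 1
10 = 10·1 + 0
gcd(72, 113) = 1, so the inverse exists.
Back-substitute for 1:
1 = 1·31 − 3·10
  = −3·41 + 4·31
  = 4·72 − 7·41
  = −7·113 + 11·72
So 72⁻¹ ≡ 11 (mod 113).

11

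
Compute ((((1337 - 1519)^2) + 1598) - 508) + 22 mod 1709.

1337 - 1519 = -182 ≡ 1527 (mod 1709)
(1527)^2 ≡ 653 (mod 1709)
653 + 1598 = 2251 ≡ 542 (mod 1709)
542 - 508 = 34
34 + 22 = 56

56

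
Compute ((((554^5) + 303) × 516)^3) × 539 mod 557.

29

(554)^5 ≡ 314 (mod 557)
314 + 303 = 617 ≡ 60 (mod 557)
60 × 516 = 30960 ≡ 325 (mod 557)
(325)^3 ≡ 215 (mod 557)
215 × 539 = 115885 ≡ 29 (mod 557)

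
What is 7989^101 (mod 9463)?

By square-and-multiply:
101 in binary is 1100101, i.e. 101 = 64 + 32 + 4 + 1.
7989^1 ≡ 7989 (mod 9463)
7989^2 ≡ 7989^2 = 63824121 ≡ 5649 (mod 9463)
7989^4 ≡ 5649^2 = 31911201 ≡ 1965 (mod 9463)
7989^8 ≡ 1965^2 = 3861225 ≡ 321 (mod 9463)
7989^16 ≡ 321^2 = 103041 ≡ 8411 (mod 9463)
7989^32 ≡ 8411^2 = 70744921 ≡ 8996 (mod 9463)
7989^64 ≡ 8996^2 = 80928016 ≡ 440 (mod 9463)
7989^101 = 7989^64 · 7989^32 · 7989^4 · 7989^1 ≡ 440 · 8996 · 1965 · 7989 (mod 9463).
Accumulate the product:
440 · 8996 = 3958240 ≡ 2706
2706 · 1965 = 5317290 ≡ 8547
8547 · 7989 = 68281983 ≡ 6438

6438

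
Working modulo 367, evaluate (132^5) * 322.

(132)^5 ≡ 362 (mod 367)
362 * 322 = 116564 ≡ 225 (mod 367)

225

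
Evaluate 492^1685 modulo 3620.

Using repeated squaring:
492^1 ≡ 492 (mod 3620)
492^2 ≡ 492^2 = 242064 ≡ 3144 (mod 3620)
492^4 ≡ 3144^2 = 9884736 ≡ 2136 (mod 3620)
492^8 ≡ 2136^2 = 4562496 ≡ 1296 (mod 3620)
492^16 ≡ 1296^2 = 1679616 ≡ 3556 (mod 3620)
492^32 ≡ 3556^2 = 12645136 ≡ 476 (mod 3620)
492^64 ≡ 476^2 = 226576 ≡ 2136 (mod 3620)
492^128 ≡ 2136^2 = 4562496 ≡ 1296 (mod 3620)
492^256 ≡ 1296^2 = 1679616 ≡ 3556 (mod 3620)
492^512 ≡ 3556^2 = 12645136 ≡ 476 (mod 3620)
492^1024 ≡ 476^2 = 226576 ≡ 2136 (mod 3620)
492^1685 = 492^1024 × 492^512 × 492^128 × 492^16 × 492^4 × 492^1 ≡ 2136 × 476 × 1296 × 3556 × 2136 × 492 (mod 3620).
Accumulate the product:
2136 × 476 = 1016736 ≡ 3136
3136 × 1296 = 4064256 ≡ 2616
2616 × 3556 = 9302496 ≡ 2716
2716 × 2136 = 5801376 ≡ 2136
2136 × 492 = 1050912 ≡ 1112

1112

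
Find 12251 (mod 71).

12251 = 172×71 + 39, so 12251 ≡ 39 (mod 71).

39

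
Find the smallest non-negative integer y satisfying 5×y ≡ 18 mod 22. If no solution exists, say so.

8

gcd(5, 22) = 1, so a unique solution mod 22 exists.
5⁻¹ ≡ 9 (mod 22).
y ≡ 9×18 ≡ 8 (mod 22).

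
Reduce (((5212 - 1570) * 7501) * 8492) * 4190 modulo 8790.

8250

5212 - 1570 = 3642
3642 * 7501 = 27318642 ≡ 8112 (mod 8790)
8112 * 8492 = 68887104 ≡ 8664 (mod 8790)
8664 * 4190 = 36302160 ≡ 8250 (mod 8790)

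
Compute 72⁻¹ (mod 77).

Run the extended Euclidean algorithm:
77 = 1×72 + 5
72 = 14×5 + 2
5 = 2×2 + 1
2 = 2×1 + 0
gcd(72, 77) = 1, so the inverse exists.
Back-substitute for 1:
1 = 1×5 − 2×2
  = −2×72 + 29×5
  = 29×77 − 31×72
So 72⁻¹ ≡ −31 ≡ 46 (mod 77).

46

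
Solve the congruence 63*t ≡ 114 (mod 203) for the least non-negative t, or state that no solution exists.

no solution

gcd(63, 203) = 7, and 7 does not divide 114.
So the congruence has no solution.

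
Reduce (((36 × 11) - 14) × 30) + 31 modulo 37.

21

36 × 11 = 396 ≡ 26 (mod 37)
26 - 14 = 12
12 × 30 = 360 ≡ 27 (mod 37)
27 + 31 = 58 ≡ 21 (mod 37)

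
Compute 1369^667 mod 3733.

2480

Compute successive squares:
1369^1 ≡ 1369 (mod 3733)
1369^2 ≡ 1369^2 = 1874161 ≡ 195 (mod 3733)
1369^4 ≡ 195^2 = 38025 ≡ 695 (mod 3733)
1369^8 ≡ 695^2 = 483025 ≡ 1468 (mod 3733)
1369^16 ≡ 1468^2 = 2155024 ≡ 1083 (mod 3733)
1369^32 ≡ 1083^2 = 1172889 ≡ 727 (mod 3733)
1369^64 ≡ 727^2 = 528529 ≡ 2176 (mod 3733)
1369^128 ≡ 2176^2 = 4734976 ≡ 1532 (mod 3733)
1369^256 ≡ 1532^2 = 2347024 ≡ 2700 (mod 3733)
1369^512 ≡ 2700^2 = 7290000 ≡ 3184 (mod 3733)
1369^667 = 1369^512 × 1369^128 × 1369^16 × 1369^8 × 1369^2 × 1369^1 ≡ 3184 × 1532 × 1083 × 1468 × 195 × 1369 (mod 3733).
Accumulate the product:
3184 × 1532 = 4877888 ≡ 2590
2590 × 1083 = 2804970 ≡ 1487
1487 × 1468 = 2182916 ≡ 2844
2844 × 195 = 554580 ≡ 2096
2096 × 1369 = 2869424 ≡ 2480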